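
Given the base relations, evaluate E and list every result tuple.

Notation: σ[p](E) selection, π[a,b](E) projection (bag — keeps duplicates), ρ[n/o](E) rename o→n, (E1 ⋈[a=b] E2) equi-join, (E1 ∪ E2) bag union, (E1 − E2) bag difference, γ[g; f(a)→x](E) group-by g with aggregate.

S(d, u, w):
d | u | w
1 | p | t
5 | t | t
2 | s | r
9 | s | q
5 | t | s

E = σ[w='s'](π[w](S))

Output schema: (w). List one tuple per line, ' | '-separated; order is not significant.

Per-node cardinality:
  S → 5
  π[w](S) → 5
  σ[w='s'](π[w](S)) → 1

== RESULT ==
w
s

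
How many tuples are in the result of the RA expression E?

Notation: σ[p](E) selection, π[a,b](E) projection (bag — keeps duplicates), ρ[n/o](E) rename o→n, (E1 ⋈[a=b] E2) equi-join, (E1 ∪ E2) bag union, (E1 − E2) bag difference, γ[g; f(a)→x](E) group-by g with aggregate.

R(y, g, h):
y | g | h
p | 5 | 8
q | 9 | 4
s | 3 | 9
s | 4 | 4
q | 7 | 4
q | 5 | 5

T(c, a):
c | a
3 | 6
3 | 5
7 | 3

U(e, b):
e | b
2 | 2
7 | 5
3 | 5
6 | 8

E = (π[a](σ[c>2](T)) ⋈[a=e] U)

Stepwise |·|:
  T → 3
  σ[c>2](T) → 3
  π[a](σ[c>2](T)) → 3
  U → 4
  (π[a](σ[c>2](T)) ⋈[a=e] U) → 2

|E| = 2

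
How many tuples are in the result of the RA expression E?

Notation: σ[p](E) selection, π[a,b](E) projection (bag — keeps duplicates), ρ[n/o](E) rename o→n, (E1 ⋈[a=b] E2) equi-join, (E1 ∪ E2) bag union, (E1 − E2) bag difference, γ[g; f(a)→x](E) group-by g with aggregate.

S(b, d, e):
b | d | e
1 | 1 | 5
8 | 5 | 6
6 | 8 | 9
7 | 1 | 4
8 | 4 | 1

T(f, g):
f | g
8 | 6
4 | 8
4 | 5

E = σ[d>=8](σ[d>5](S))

Stepwise |·|:
  S → 5
  σ[d>5](S) → 1
  σ[d>=8](σ[d>5](S)) → 1

|E| = 1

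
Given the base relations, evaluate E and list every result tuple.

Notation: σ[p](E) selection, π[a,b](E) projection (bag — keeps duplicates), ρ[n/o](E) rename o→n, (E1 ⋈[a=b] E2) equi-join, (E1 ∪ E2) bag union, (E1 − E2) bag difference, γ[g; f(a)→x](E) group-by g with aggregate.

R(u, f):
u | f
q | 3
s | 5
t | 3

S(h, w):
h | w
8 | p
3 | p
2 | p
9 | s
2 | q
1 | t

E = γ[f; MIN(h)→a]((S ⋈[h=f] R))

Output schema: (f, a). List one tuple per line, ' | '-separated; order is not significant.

Row counts bottom-up:
  S → 6
  R → 3
  (S ⋈[h=f] R) → 2
  γ[f; MIN(h)→a]((S ⋈[h=f] R)) → 1

== RESULT ==
f | a
3 | 3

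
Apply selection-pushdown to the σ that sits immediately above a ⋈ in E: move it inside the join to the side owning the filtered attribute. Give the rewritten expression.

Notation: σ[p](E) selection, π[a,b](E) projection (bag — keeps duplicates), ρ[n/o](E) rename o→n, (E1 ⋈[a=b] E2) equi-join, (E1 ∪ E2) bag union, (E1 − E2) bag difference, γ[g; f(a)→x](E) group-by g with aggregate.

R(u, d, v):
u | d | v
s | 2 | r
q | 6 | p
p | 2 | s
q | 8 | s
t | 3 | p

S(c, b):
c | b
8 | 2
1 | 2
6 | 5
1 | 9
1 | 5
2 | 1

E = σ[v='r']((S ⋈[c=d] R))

σ filters on v, owned by the right side.
E' = (S ⋈[c=d] σ[v='r'](R))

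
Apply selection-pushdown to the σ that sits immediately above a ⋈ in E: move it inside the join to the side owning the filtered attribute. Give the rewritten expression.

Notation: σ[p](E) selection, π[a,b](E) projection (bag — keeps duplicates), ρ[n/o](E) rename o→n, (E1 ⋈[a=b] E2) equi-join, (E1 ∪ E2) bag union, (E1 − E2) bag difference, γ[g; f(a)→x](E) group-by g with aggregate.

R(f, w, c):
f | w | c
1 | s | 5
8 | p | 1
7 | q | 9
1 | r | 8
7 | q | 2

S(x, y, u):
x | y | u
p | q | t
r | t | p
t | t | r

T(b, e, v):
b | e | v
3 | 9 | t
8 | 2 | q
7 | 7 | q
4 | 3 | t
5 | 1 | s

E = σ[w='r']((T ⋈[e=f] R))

σ filters on w, owned by the right side.
E' = (T ⋈[e=f] σ[w='r'](R))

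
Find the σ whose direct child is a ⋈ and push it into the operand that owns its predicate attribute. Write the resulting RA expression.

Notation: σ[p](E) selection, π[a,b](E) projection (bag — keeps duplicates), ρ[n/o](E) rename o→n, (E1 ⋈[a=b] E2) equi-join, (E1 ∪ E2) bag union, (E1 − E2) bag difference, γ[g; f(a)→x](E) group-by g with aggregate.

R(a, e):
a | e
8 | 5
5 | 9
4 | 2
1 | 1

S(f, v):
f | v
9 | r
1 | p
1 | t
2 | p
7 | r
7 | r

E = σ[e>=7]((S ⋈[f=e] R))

σ filters on e, owned by the right side.
E' = (S ⋈[f=e] σ[e>=7](R))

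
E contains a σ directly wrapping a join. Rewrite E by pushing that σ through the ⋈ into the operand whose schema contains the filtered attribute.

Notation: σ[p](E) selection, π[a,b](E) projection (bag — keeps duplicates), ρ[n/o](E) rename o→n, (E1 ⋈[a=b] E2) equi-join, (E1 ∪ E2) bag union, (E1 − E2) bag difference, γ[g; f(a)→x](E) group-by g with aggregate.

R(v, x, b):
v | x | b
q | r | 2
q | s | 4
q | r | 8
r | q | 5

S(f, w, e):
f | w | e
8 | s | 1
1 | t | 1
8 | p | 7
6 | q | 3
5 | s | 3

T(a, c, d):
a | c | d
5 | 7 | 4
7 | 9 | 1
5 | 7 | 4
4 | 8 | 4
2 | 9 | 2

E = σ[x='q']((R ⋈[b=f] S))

σ filters on x, owned by the left side.
E' = (σ[x='q'](R) ⋈[b=f] S)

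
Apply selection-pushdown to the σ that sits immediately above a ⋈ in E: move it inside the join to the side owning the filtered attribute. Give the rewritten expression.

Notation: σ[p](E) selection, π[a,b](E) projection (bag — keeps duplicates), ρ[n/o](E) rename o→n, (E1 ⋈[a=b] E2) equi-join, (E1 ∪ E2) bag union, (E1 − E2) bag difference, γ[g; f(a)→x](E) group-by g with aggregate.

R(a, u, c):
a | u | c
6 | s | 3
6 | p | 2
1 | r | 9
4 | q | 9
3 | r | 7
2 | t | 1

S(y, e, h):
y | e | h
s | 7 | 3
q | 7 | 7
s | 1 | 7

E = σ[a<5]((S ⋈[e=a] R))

σ filters on a, owned by the right side.
E' = (S ⋈[e=a] σ[a<5](R))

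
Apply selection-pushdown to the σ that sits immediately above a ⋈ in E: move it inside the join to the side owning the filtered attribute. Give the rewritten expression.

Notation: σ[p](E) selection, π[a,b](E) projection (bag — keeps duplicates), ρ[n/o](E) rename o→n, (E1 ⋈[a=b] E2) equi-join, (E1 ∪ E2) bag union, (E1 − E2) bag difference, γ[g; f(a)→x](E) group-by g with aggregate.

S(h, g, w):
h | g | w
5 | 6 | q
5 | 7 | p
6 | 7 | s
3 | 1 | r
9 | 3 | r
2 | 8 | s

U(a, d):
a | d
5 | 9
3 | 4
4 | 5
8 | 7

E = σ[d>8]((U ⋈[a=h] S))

σ filters on d, owned by the left side.
E' = (σ[d>8](U) ⋈[a=h] S)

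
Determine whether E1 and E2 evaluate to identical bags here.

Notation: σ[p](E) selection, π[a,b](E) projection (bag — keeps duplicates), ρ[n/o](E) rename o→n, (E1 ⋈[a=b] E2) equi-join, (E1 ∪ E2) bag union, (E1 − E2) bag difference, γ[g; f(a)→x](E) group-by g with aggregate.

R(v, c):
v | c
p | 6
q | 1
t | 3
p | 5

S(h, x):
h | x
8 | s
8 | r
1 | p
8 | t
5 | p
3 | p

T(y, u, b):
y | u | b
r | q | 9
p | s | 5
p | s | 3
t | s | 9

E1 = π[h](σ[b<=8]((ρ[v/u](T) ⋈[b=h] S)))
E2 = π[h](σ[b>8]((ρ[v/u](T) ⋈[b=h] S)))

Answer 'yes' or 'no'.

E1 subexpression sizes:
  T → 4
  ρ[v/u](T) → 4
  S → 6
  (ρ[v/u](T) ⋈[b=h] S) → 2
  σ[b<=8]((ρ[v/u](T) ⋈[b=h] S)) → 2
  π[h](σ[b<=8]((ρ[v/u](T) ⋈[b=h] S))) → 2
E2 subexpression sizes:
  T → 4
  ρ[v/u](T) → 4
  S → 6
  (ρ[v/u](T) ⋈[b=h] S) → 2
  σ[b>8]((ρ[v/u](T) ⋈[b=h] S)) → 0
  π[h](σ[b>8]((ρ[v/u](T) ⋈[b=h] S))) → 0

E1 result:
h
3
5
E2 result:
h
(0 rows)
Witness: (3,) appears 1× in E1 but 0× in E2.

no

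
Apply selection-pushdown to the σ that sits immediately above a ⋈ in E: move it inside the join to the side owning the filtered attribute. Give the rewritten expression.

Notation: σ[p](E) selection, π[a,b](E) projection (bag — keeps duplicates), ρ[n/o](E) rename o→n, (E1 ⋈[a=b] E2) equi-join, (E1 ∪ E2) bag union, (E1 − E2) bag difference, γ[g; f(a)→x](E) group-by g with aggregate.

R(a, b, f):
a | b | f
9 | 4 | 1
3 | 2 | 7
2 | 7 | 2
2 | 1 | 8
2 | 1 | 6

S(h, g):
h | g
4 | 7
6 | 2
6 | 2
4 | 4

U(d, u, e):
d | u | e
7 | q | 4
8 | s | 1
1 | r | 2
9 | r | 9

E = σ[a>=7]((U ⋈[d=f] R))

σ filters on a, owned by the right side.
E' = (U ⋈[d=f] σ[a>=7](R))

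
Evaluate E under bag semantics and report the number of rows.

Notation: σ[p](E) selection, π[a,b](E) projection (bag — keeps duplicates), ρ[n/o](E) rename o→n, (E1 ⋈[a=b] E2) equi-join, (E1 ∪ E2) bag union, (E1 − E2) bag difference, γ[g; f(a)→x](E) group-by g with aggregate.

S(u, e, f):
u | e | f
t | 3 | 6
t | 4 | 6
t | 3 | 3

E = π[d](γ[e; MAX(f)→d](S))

Per-node cardinality:
  S → 3
  γ[e; MAX(f)→d](S) → 2
  π[d](γ[e; MAX(f)→d](S)) → 2

|E| = 2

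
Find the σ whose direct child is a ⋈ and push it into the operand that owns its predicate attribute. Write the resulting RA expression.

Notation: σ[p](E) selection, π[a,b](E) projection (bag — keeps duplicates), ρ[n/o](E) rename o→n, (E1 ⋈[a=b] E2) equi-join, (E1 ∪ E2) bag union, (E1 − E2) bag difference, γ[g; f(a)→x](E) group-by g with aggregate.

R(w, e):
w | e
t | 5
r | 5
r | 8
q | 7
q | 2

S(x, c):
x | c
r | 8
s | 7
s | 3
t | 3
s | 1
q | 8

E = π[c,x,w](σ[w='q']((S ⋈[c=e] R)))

σ filters on w, owned by the right side.
E' = π[c,x,w]((S ⋈[c=e] σ[w='q'](R)))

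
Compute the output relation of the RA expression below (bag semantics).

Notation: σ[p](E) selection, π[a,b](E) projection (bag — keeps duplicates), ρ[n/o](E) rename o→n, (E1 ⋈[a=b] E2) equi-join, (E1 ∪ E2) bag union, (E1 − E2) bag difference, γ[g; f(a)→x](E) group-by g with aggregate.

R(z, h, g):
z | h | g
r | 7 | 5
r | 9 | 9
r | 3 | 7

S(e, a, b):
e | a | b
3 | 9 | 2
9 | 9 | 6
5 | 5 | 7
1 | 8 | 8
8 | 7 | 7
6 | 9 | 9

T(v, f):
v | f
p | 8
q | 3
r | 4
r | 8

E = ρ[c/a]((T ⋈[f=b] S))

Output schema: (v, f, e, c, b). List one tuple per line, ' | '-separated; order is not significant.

Per-node cardinality:
  T → 4
  S → 6
  (T ⋈[f=b] S) → 2
  ρ[c/a]((T ⋈[f=b] S)) → 2

== RESULT ==
v | f | e | c | b
p | 8 | 1 | 8 | 8
r | 8 | 1 | 8 | 8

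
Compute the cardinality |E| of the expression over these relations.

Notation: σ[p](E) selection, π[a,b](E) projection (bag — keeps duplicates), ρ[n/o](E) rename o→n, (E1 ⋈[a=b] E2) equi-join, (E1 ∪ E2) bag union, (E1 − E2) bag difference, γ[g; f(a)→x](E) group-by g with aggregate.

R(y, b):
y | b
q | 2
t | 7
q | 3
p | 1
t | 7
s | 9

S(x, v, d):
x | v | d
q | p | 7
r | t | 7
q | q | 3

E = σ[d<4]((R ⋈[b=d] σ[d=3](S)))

Per-node cardinality:
  R → 6
  S → 3
  σ[d=3](S) → 1
  (R ⋈[b=d] σ[d=3](S)) → 1
  σ[d<4]((R ⋈[b=d] σ[d=3](S))) → 1

|E| = 1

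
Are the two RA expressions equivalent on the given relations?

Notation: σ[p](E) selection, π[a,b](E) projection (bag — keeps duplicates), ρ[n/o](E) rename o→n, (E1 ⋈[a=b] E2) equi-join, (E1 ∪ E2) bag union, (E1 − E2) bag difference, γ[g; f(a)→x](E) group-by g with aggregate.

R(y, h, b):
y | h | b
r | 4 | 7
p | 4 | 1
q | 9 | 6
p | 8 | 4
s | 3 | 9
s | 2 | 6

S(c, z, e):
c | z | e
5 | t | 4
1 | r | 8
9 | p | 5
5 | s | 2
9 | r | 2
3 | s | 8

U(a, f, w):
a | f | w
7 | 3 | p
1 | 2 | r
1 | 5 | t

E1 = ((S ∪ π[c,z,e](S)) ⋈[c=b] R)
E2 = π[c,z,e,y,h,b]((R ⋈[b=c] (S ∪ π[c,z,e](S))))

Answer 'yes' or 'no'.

E1 stepwise |·|:
  S → 6
  S → 6
  π[c,z,e](S) → 6
  (S ∪ π[c,z,e](S)) → 12
  R → 6
  ((S ∪ π[c,z,e](S)) ⋈[c=b] R) → 6
E2 stepwise |·|:
  R → 6
  S → 6
  S → 6
  π[c,z,e](S) → 6
  (S ∪ π[c,z,e](S)) → 12
  (R ⋈[b=c] (S ∪ π[c,z,e](S))) → 6
  π[c,z,e,y,h,b]((R ⋈[b=c] (S ∪ π[c,z,e](S)))) → 6

E1 and E2 produce the same multiset:
c | z | e | y | h | b
1 | r | 8 | p | 4 | 1
1 | r | 8 | p | 4 | 1
9 | p | 5 | s | 3 | 9
9 | p | 5 | s | 3 | 9
9 | r | 2 | s | 3 | 9
9 | r | 2 | s | 3 | 9

yes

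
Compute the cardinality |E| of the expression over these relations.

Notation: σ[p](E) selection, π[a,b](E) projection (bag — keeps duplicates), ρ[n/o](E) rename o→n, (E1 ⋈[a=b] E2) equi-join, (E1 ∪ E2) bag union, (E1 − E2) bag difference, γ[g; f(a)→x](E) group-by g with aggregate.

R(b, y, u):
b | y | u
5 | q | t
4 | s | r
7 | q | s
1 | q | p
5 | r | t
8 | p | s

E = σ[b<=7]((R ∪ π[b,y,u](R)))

Subexpression sizes:
  R → 6
  R → 6
  π[b,y,u](R) → 6
  (R ∪ π[b,y,u](R)) → 12
  σ[b<=7]((R ∪ π[b,y,u](R))) → 10

|E| = 10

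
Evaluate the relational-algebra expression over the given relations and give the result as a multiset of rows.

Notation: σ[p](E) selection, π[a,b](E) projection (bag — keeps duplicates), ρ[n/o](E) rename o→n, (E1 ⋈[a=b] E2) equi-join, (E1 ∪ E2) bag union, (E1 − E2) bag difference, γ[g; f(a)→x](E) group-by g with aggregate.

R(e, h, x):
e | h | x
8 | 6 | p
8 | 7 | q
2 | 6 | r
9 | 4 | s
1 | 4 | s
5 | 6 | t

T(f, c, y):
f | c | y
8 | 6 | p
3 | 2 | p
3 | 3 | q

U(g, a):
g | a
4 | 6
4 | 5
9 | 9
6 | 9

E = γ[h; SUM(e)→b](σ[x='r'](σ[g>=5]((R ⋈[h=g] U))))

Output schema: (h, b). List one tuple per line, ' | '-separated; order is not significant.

Stepwise |·|:
  R → 6
  U → 4
  (R ⋈[h=g] U) → 7
  σ[g>=5]((R ⋈[h=g] U)) → 3
  σ[x='r'](σ[g>=5]((R ⋈[h=g] U))) → 1
  γ[h; SUM(e)→b](σ[x='r'](σ[g>=5]((R ⋈[h=g] U)))) → 1

== RESULT ==
h | b
6 | 2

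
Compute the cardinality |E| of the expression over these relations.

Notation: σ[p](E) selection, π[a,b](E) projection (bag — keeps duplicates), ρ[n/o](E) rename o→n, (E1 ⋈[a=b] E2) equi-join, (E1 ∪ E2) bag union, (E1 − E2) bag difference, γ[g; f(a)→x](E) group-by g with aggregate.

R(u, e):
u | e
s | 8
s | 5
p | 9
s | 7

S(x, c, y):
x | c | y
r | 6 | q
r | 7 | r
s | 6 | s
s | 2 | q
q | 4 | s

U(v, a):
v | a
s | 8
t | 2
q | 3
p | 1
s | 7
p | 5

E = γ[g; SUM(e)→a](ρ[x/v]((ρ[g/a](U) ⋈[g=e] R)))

Stepwise |·|:
  U → 6
  ρ[g/a](U) → 6
  R → 4
  (ρ[g/a](U) ⋈[g=e] R) → 3
  ρ[x/v]((ρ[g/a](U) ⋈[g=e] R)) → 3
  γ[g; SUM(e)→a](ρ[x/v]((ρ[g/a](U) ⋈[g=e] R))) → 3

|E| = 3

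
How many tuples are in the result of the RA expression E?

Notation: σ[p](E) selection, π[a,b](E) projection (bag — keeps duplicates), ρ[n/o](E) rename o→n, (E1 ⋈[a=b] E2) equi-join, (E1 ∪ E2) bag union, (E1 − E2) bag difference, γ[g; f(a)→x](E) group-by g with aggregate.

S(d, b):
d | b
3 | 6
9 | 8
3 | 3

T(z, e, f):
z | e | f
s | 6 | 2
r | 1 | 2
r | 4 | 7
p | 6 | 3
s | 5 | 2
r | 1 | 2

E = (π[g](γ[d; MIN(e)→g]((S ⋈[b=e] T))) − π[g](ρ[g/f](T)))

Per-node cardinality:
  S → 3
  T → 6
  (S ⋈[b=e] T) → 2
  γ[d; MIN(e)→g]((S ⋈[b=e] T)) → 1
  π[g](γ[d; MIN(e)→g]((S ⋈[b=e] T))) → 1
  T → 6
  ρ[g/f](T) → 6
  π[g](ρ[g/f](T)) → 6
  (π[g](γ[d; MIN(e)→g]((S ⋈[b=e] T))) − π[g](ρ[g/f](T))) → 1

|E| = 1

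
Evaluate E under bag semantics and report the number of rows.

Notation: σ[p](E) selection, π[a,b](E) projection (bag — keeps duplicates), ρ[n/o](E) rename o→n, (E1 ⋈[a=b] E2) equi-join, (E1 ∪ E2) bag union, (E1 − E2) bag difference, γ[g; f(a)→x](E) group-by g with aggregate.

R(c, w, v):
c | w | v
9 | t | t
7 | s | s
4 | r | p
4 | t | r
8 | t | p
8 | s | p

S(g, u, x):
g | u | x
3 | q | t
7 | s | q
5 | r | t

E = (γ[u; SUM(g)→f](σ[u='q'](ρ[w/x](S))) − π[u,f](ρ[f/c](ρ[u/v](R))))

Stepwise |·|:
  S → 3
  ρ[w/x](S) → 3
  σ[u='q'](ρ[w/x](S)) → 1
  γ[u; SUM(g)→f](σ[u='q'](ρ[w/x](S))) → 1
  R → 6
  ρ[u/v](R) → 6
  ρ[f/c](ρ[u/v](R)) → 6
  π[u,f](ρ[f/c](ρ[u/v](R))) → 6
  (γ[u; SUM(g)→f](σ[u='q'](ρ[w/x](S))) − π[u,f](ρ[f/c](ρ[u/v](R)))) → 1

|E| = 1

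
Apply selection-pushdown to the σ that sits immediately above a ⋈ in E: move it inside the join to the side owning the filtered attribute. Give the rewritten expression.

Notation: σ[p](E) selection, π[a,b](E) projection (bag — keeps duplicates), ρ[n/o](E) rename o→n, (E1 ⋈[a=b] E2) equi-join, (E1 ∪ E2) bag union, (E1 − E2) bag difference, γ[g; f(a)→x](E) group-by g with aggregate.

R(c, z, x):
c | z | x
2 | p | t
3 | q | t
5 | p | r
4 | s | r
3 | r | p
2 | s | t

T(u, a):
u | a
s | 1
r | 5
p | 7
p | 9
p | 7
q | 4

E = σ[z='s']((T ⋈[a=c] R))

σ filters on z, owned by the right side.
E' = (T ⋈[a=c] σ[z='s'](R))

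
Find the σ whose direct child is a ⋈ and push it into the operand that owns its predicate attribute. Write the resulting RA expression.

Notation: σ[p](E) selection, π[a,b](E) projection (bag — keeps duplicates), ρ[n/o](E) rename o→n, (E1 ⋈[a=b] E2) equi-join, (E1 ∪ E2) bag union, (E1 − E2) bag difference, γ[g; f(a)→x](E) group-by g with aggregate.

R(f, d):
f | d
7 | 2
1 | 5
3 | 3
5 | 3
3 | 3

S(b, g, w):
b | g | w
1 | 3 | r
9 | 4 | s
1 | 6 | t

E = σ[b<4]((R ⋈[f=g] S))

σ filters on b, owned by the right side.
E' = (R ⋈[f=g] σ[b<4](S))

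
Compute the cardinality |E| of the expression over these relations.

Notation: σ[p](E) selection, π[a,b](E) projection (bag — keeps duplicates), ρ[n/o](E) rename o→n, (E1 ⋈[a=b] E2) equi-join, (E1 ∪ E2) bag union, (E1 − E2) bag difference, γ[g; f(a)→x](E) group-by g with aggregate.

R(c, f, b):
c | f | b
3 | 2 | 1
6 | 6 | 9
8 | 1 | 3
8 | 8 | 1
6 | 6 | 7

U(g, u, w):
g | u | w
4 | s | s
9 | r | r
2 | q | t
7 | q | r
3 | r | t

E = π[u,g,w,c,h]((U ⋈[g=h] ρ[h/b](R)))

Per-node cardinality:
  U → 5
  R → 5
  ρ[h/b](R) → 5
  (U ⋈[g=h] ρ[h/b](R)) → 3
  π[u,g,w,c,h]((U ⋈[g=h] ρ[h/b](R))) → 3

|E| = 3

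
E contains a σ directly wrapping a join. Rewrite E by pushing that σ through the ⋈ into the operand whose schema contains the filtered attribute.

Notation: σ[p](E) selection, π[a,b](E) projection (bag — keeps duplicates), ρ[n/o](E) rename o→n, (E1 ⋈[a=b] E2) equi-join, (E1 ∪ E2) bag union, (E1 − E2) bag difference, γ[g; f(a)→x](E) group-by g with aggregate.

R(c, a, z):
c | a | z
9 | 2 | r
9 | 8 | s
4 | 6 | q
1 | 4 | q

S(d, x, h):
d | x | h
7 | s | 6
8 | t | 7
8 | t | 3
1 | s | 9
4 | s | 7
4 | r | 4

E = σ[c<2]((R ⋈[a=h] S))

σ filters on c, owned by the left side.
E' = (σ[c<2](R) ⋈[a=h] S)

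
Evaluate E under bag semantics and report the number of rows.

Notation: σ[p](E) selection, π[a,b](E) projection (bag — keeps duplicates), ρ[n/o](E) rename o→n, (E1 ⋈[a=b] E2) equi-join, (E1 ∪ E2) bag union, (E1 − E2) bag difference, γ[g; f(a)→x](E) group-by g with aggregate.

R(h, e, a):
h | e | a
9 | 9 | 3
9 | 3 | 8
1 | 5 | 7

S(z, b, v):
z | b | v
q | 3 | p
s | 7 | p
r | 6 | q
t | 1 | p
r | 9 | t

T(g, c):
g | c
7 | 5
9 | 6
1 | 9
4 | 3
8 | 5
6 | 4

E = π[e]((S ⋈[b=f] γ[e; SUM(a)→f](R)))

Subexpression sizes:
  S → 5
  R → 3
  γ[e; SUM(a)→f](R) → 3
  (S ⋈[b=f] γ[e; SUM(a)→f](R)) → 2
  π[e]((S ⋈[b=f] γ[e; SUM(a)→f](R))) → 2

|E| = 2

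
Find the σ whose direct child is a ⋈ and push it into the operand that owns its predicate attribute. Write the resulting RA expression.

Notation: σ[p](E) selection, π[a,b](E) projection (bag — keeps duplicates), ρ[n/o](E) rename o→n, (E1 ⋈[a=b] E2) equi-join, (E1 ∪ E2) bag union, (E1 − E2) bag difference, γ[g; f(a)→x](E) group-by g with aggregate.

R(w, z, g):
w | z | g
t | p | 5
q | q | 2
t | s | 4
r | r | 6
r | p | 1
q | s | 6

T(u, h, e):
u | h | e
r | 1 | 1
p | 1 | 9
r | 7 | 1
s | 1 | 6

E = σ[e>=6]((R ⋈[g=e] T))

σ filters on e, owned by the right side.
E' = (R ⋈[g=e] σ[e>=6](T))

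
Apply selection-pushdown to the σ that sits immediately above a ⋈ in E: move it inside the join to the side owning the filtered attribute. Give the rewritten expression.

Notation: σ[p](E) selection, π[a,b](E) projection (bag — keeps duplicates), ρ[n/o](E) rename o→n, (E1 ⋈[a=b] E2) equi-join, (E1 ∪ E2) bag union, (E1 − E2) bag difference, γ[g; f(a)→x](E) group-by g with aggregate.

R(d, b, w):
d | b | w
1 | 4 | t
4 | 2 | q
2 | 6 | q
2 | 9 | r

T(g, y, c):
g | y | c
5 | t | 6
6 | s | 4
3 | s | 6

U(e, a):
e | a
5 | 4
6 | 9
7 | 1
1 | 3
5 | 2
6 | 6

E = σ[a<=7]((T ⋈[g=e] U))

σ filters on a, owned by the right side.
E' = (T ⋈[g=e] σ[a<=7](U))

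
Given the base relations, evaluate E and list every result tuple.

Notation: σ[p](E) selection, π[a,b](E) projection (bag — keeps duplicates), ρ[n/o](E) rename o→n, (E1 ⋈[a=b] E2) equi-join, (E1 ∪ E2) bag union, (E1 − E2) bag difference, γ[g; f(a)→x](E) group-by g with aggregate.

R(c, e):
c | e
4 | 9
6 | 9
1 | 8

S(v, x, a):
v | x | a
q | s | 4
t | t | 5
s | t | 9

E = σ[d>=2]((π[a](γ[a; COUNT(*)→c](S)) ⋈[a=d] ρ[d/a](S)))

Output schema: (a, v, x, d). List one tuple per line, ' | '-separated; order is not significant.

Row counts bottom-up:
  S → 3
  γ[a; COUNT(*)→c](S) → 3
  π[a](γ[a; COUNT(*)→c](S)) → 3
  S → 3
  ρ[d/a](S) → 3
  (π[a](γ[a; COUNT(*)→c](S)) ⋈[a=d] ρ[d/a](S)) → 3
  σ[d>=2]((π[a](γ[a; COUNT(*)→c](S)) ⋈[a=d] ρ[d/a](S))) → 3

== RESULT ==
a | v | x | d
4 | q | s | 4
5 | t | t | 5
9 | s | t | 9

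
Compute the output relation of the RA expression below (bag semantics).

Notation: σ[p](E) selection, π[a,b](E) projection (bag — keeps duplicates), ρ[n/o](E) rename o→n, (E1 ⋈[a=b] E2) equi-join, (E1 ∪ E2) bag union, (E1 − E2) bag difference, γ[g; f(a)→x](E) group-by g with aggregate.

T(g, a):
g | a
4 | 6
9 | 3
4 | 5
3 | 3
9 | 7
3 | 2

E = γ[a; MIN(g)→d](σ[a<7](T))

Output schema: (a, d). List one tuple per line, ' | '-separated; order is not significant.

Subexpression sizes:
  T → 6
  σ[a<7](T) → 5
  γ[a; MIN(g)→d](σ[a<7](T)) → 4

== RESULT ==
a | d
2 | 3
3 | 3
5 | 4
6 | 4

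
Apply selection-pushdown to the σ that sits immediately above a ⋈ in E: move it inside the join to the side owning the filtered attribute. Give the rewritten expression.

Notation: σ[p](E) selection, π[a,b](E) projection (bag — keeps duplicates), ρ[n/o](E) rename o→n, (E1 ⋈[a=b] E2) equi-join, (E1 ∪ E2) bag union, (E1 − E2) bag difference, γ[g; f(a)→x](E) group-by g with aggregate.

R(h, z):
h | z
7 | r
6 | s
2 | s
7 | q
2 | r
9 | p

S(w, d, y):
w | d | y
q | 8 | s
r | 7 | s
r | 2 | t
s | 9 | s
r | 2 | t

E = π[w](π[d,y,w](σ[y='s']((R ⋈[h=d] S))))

σ filters on y, owned by the right side.
E' = π[w](π[d,y,w]((R ⋈[h=d] σ[y='s'](S))))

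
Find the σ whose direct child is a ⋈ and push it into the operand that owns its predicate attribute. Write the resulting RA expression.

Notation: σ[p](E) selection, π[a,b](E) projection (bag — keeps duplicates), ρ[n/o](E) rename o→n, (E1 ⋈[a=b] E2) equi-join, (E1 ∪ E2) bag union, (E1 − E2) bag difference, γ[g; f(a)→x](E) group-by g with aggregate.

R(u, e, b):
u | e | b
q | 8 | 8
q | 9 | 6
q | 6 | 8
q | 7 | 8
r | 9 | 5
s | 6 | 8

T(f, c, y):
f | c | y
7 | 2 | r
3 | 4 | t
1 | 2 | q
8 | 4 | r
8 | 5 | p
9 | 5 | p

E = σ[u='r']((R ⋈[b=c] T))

σ filters on u, owned by the left side.
E' = (σ[u='r'](R) ⋈[b=c] T)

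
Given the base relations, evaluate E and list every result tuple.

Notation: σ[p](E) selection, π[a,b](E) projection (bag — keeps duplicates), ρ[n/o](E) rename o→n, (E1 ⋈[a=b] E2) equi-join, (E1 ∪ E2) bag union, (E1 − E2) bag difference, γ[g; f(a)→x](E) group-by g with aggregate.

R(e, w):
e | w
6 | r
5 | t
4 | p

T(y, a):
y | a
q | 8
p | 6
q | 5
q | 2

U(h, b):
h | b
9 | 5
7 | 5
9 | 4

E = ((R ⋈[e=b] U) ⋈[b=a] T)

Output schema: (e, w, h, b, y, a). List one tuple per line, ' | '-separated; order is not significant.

Stepwise |·|:
  R → 3
  U → 3
  (R ⋈[e=b] U) → 3
  T → 4
  ((R ⋈[e=b] U) ⋈[b=a] T) → 2

== RESULT ==
e | w | h | b | y | a
5 | t | 7 | 5 | q | 5
5 | t | 9 | 5 | q | 5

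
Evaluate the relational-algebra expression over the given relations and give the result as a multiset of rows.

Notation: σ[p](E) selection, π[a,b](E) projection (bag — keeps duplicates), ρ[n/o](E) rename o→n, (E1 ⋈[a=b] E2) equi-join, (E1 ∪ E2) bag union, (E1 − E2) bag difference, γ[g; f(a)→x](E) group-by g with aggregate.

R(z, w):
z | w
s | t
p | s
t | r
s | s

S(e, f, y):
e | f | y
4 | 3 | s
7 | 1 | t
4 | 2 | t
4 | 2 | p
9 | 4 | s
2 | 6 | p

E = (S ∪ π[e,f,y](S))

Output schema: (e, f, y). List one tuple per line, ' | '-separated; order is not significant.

Row counts bottom-up:
  S → 6
  S → 6
  π[e,f,y](S) → 6
  (S ∪ π[e,f,y](S)) → 12

== RESULT ==
e | f | y
2 | 6 | p
2 | 6 | p
4 | 2 | p
4 | 2 | p
4 | 2 | t
4 | 2 | t
4 | 3 | s
4 | 3 | s
7 | 1 | t
7 | 1 | t
9 | 4 | s
9 | 4 | s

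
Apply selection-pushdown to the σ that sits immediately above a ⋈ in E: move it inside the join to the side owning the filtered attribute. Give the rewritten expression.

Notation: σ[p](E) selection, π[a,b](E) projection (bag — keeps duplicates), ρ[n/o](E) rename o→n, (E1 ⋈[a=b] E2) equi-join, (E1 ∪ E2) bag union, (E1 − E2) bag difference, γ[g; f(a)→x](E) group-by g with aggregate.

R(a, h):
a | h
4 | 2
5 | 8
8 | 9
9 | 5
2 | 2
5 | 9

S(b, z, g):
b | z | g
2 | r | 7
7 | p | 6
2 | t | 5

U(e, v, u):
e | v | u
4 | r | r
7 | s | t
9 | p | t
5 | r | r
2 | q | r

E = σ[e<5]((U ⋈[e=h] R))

σ filters on e, owned by the left side.
E' = (σ[e<5](U) ⋈[e=h] R)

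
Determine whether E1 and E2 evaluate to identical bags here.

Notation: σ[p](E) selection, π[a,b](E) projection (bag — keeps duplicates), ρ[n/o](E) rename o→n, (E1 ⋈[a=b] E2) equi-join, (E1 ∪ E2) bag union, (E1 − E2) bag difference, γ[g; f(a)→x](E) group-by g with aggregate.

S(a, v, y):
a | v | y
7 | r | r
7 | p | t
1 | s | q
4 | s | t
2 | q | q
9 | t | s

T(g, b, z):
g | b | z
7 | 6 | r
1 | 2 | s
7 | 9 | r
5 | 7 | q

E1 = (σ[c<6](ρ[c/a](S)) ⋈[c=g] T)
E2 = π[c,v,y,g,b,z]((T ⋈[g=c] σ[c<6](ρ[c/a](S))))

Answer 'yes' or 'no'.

E1 per-node cardinality:
  S → 6
  ρ[c/a](S) → 6
  σ[c<6](ρ[c/a](S)) → 3
  T → 4
  (σ[c<6](ρ[c/a](S)) ⋈[c=g] T) → 1
E2 per-node cardinality:
  T → 4
  S → 6
  ρ[c/a](S) → 6
  σ[c<6](ρ[c/a](S)) → 3
  (T ⋈[g=c] σ[c<6](ρ[c/a](S))) → 1
  π[c,v,y,g,b,z]((T ⋈[g=c] σ[c<6](ρ[c/a](S)))) → 1

E1 and E2 produce the same multiset:
c | v | y | g | b | z
1 | s | q | 1 | 2 | s

yes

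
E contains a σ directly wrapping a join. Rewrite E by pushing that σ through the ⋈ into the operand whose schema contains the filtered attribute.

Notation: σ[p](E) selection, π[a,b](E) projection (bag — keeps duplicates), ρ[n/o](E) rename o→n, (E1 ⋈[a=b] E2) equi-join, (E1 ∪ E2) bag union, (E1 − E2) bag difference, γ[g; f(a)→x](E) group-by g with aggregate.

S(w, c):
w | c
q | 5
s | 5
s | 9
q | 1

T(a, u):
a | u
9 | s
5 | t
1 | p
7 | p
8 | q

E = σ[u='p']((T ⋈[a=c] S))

σ filters on u, owned by the left side.
E' = (σ[u='p'](T) ⋈[a=c] S)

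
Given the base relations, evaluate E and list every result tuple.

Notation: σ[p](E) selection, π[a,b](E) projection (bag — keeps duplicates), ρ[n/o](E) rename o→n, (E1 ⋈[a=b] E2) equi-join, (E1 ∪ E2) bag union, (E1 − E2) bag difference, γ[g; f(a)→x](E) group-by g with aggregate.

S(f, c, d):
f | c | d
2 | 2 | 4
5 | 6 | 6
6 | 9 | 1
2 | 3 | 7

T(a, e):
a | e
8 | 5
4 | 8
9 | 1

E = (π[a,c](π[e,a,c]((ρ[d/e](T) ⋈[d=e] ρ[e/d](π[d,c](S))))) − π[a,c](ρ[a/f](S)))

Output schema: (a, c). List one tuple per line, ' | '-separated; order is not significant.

Per-node cardinality:
  T → 3
  ρ[d/e](T) → 3
  S → 4
  π[d,c](S) → 4
  ρ[e/d](π[d,c](S)) → 4
  (ρ[d/e](T) ⋈[d=e] ρ[e/d](π[d,c](S))) → 1
  π[e,a,c]((ρ[d/e](T) ⋈[d=e] ρ[e/d](π[d,c](S)))) → 1
  π[a,c](π[e,a,c]((ρ[d/e](T) ⋈[d=e] ρ[e/d](π[d,c](S))))) → 1
  S → 4
  ρ[a/f](S) → 4
  π[a,c](ρ[a/f](S)) → 4
  (π[a,c](π[e,a,c]((ρ[d/e](T) ⋈[d=e] ρ[e/d](π[d,c](S))))) − π[a,c](ρ[a/f](S))) → 1

== RESULT ==
a | c
9 | 9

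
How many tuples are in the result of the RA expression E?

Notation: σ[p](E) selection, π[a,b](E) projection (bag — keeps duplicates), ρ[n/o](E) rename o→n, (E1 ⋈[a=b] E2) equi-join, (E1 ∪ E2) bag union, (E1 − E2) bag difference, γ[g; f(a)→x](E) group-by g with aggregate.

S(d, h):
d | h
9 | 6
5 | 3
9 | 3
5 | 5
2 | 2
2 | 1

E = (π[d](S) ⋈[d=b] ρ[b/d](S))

Row counts bottom-up:
  S → 6
  π[d](S) → 6
  S → 6
  ρ[b/d](S) → 6
  (π[d](S) ⋈[d=b] ρ[b/d](S)) → 12

|E| = 12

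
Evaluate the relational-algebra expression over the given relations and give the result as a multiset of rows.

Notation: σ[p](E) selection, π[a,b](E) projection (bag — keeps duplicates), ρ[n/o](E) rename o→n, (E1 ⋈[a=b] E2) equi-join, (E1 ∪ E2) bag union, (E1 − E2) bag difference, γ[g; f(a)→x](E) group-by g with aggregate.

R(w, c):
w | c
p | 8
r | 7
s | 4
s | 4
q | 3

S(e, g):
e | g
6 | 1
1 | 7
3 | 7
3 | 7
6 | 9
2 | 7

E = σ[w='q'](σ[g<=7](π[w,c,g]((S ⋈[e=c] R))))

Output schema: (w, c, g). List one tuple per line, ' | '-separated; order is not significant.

Per-node cardinality:
  S → 6
  R → 5
  (S ⋈[e=c] R) → 2
  π[w,c,g]((S ⋈[e=c] R)) → 2
  σ[g<=7](π[w,c,g]((S ⋈[e=c] R))) → 2
  σ[w='q'](σ[g<=7](π[w,c,g]((S ⋈[e=c] R)))) → 2

== RESULT ==
w | c | g
q | 3 | 7
q | 3 | 7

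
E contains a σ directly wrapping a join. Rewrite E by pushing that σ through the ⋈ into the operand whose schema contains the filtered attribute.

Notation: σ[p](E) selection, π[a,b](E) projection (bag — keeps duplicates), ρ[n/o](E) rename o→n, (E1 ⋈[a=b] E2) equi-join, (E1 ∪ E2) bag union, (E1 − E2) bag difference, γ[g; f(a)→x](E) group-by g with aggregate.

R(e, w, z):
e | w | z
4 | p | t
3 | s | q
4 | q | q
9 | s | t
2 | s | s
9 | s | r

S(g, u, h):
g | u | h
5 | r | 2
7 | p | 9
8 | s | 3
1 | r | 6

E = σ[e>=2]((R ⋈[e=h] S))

σ filters on e, owned by the left side.
E' = (σ[e>=2](R) ⋈[e=h] S)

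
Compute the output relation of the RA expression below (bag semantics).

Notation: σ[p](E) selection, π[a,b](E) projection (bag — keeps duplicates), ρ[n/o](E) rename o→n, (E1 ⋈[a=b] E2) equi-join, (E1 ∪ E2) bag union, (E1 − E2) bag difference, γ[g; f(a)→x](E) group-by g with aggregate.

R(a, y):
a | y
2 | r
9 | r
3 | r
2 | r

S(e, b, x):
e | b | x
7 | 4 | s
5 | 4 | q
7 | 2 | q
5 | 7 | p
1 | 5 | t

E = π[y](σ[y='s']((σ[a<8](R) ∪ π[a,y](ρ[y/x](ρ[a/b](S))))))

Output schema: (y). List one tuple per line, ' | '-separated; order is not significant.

Per-node cardinality:
  R → 4
  σ[a<8](R) → 3
  S → 5
  ρ[a/b](S) → 5
  ρ[y/x](ρ[a/b](S)) → 5
  π[a,y](ρ[y/x](ρ[a/b](S))) → 5
  (σ[a<8](R) ∪ π[a,y](ρ[y/x](ρ[a/b](S)))) → 8
  σ[y='s']((σ[a<8](R) ∪ π[a,y](ρ[y/x](ρ[a/b](S))))) → 1
  π[y](σ[y='s']((σ[a<8](R) ∪ π[a,y](ρ[y/x](ρ[a/b](S)))))) → 1

== RESULT ==
y
s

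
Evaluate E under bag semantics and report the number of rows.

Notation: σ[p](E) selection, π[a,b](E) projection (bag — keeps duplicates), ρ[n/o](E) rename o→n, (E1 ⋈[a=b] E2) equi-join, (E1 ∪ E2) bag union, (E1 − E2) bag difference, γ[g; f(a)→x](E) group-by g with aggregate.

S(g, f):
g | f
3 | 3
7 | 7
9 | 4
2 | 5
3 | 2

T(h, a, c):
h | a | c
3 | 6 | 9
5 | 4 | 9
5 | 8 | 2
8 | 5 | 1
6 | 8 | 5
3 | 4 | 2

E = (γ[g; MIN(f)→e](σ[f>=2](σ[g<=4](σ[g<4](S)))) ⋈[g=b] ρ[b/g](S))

Subexpression sizes:
  S → 5
  σ[g<4](S) → 3
  σ[g<=4](σ[g<4](S)) → 3
  σ[f>=2](σ[g<=4](σ[g<4](S))) → 3
  γ[g; MIN(f)→e](σ[f>=2](σ[g<=4](σ[g<4](S)))) → 2
  S → 5
  ρ[b/g](S) → 5
  (γ[g; MIN(f)→e](σ[f>=2](σ[g<=4](σ[g<4](S)))) ⋈[g=b] ρ[b/g](S)) → 3

|E| = 3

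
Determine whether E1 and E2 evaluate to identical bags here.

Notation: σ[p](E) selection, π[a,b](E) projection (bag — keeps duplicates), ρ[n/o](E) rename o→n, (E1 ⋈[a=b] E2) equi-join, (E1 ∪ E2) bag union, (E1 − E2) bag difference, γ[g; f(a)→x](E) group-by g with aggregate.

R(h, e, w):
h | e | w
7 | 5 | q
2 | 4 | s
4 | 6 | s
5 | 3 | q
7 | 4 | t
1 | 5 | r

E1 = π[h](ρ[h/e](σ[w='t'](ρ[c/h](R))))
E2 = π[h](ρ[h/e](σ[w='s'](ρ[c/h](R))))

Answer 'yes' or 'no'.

E1 row counts bottom-up:
  R → 6
  ρ[c/h](R) → 6
  σ[w='t'](ρ[c/h](R)) → 1
  ρ[h/e](σ[w='t'](ρ[c/h](R))) → 1
  π[h](ρ[h/e](σ[w='t'](ρ[c/h](R)))) → 1
E2 row counts bottom-up:
  R → 6
  ρ[c/h](R) → 6
  σ[w='s'](ρ[c/h](R)) → 2
  ρ[h/e](σ[w='s'](ρ[c/h](R))) → 2
  π[h](ρ[h/e](σ[w='s'](ρ[c/h](R)))) → 2

E1 result:
h
4
E2 result:
h
4
6
Witness: (6,) appears 0× in E1 but 1× in E2.

no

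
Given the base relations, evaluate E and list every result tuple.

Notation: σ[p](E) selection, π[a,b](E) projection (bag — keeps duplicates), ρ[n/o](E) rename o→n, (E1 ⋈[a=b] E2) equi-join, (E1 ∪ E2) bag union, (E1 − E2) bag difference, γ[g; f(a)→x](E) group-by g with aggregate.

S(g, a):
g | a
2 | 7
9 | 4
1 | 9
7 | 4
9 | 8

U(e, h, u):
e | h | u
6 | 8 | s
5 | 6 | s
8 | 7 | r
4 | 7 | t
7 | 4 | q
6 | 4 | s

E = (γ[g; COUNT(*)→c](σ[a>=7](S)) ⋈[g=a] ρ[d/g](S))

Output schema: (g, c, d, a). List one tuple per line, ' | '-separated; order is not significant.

Per-node cardinality:
  S → 5
  σ[a>=7](S) → 3
  γ[g; COUNT(*)→c](σ[a>=7](S)) → 3
  S → 5
  ρ[d/g](S) → 5
  (γ[g; COUNT(*)→c](σ[a>=7](S)) ⋈[g=a] ρ[d/g](S)) → 1

== RESULT ==
g | c | d | a
9 | 1 | 1 | 9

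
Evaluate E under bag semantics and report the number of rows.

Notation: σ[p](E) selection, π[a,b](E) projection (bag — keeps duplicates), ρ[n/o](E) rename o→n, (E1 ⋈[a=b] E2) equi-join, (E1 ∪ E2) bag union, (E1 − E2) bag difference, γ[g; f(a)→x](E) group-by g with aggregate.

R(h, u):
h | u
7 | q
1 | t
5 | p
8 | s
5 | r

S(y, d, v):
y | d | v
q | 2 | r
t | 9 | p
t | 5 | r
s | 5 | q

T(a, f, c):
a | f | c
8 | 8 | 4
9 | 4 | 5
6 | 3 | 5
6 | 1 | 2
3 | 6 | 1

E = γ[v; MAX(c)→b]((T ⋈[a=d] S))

Stepwise |·|:
  T → 5
  S → 4
  (T ⋈[a=d] S) → 1
  γ[v; MAX(c)→b]((T ⋈[a=d] S)) → 1

|E| = 1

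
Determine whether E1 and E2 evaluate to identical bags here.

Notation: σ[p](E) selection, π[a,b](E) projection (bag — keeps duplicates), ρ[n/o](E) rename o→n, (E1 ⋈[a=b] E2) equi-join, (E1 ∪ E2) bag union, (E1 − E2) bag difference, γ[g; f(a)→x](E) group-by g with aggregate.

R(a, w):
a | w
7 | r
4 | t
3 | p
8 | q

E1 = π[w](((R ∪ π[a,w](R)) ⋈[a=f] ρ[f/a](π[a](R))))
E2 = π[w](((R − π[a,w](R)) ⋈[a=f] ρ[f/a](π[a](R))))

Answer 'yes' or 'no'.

E1 subexpression sizes:
  R → 4
  R → 4
  π[a,w](R) → 4
  (R ∪ π[a,w](R)) → 8
  R → 4
  π[a](R) → 4
  ρ[f/a](π[a](R)) → 4
  ((R ∪ π[a,w](R)) ⋈[a=f] ρ[f/a](π[a](R))) → 8
  π[w](((R ∪ π[a,w](R)) ⋈[a=f] ρ[f/a](π[a](R)))) → 8
E2 subexpression sizes:
  R → 4
  R → 4
  π[a,w](R) → 4
  (R − π[a,w](R)) → 0
  R → 4
  π[a](R) → 4
  ρ[f/a](π[a](R)) → 4
  ((R − π[a,w](R)) ⋈[a=f] ρ[f/a](π[a](R))) → 0
  π[w](((R − π[a,w](R)) ⋈[a=f] ρ[f/a](π[a](R)))) → 0

E1 result:
w
p
p
q
q
r
r
t
t
E2 result:
w
(0 rows)
Witness: ('t',) appears 2× in E1 but 0× in E2.

no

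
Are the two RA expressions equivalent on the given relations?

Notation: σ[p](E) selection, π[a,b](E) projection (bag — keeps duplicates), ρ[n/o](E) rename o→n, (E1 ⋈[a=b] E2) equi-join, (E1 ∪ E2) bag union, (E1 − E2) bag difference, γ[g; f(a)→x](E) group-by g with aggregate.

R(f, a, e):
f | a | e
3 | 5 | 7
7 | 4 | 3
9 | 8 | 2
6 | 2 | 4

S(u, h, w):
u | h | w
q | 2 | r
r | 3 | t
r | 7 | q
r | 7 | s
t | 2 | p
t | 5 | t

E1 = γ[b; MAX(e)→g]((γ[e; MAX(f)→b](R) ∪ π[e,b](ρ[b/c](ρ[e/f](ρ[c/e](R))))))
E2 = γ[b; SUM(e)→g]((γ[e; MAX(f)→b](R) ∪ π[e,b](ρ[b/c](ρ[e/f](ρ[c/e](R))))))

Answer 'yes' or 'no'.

E1 row counts bottom-up:
  R → 4
  γ[e; MAX(f)→b](R) → 4
  R → 4
  ρ[c/e](R) → 4
  ρ[e/f](ρ[c/e](R)) → 4
  ρ[b/c](ρ[e/f](ρ[c/e](R))) → 4
  π[e,b](ρ[b/c](ρ[e/f](ρ[c/e](R)))) → 4
  (γ[e; MAX(f)→b](R) ∪ π[e,b](ρ[b/c](ρ[e/f](ρ[c/e](R))))) → 8
  γ[b; MAX(e)→g]((γ[e; MAX(f)→b](R) ∪ π[e,b](ρ[b/c](ρ[e/f](ρ[c/e](R)))))) → 6
E2 row counts bottom-up:
  R → 4
  γ[e; MAX(f)→b](R) → 4
  R → 4
  ρ[c/e](R) → 4
  ρ[e/f](ρ[c/e](R)) → 4
  ρ[b/c](ρ[e/f](ρ[c/e](R))) → 4
  π[e,b](ρ[b/c](ρ[e/f](ρ[c/e](R)))) → 4
  (γ[e; MAX(f)→b](R) ∪ π[e,b](ρ[b/c](ρ[e/f](ρ[c/e](R))))) → 8
  γ[b; SUM(e)→g]((γ[e; MAX(f)→b](R) ∪ π[e,b](ρ[b/c](ρ[e/f](ρ[c/e](R)))))) → 6

E1 result:
b | g
2 | 9
3 | 7
4 | 6
6 | 4
7 | 3
9 | 2
E2 result:
b | g
2 | 9
3 | 14
4 | 6
6 | 4
7 | 6
9 | 2
Witness: (3, 14) appears 0× in E1 but 1× in E2.

no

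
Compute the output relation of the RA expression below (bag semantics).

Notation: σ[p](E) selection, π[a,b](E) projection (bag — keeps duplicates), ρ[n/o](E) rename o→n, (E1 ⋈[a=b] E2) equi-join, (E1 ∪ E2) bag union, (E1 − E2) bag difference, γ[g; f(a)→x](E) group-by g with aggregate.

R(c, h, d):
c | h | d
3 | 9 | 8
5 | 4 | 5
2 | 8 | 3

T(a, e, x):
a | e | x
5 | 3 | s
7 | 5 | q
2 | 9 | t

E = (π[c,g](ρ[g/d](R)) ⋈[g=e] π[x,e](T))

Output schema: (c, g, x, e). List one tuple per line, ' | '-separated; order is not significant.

Row counts bottom-up:
  R → 3
  ρ[g/d](R) → 3
  π[c,g](ρ[g/d](R)) → 3
  T → 3
  π[x,e](T) → 3
  (π[c,g](ρ[g/d](R)) ⋈[g=e] π[x,e](T)) → 2

== RESULT ==
c | g | x | e
2 | 3 | s | 3
5 | 5 | q | 5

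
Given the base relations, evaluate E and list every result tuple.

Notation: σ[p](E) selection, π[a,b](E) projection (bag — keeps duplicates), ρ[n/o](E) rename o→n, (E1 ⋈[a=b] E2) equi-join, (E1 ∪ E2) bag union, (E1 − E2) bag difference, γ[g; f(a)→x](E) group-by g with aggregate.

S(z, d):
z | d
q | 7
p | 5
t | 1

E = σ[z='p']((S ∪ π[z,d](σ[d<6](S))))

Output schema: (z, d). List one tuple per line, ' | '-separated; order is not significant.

Per-node cardinality:
  S → 3
  S → 3
  σ[d<6](S) → 2
  π[z,d](σ[d<6](S)) → 2
  (S ∪ π[z,d](σ[d<6](S))) → 5
  σ[z='p']((S ∪ π[z,d](σ[d<6](S)))) → 2

== RESULT ==
z | d
p | 5
p | 5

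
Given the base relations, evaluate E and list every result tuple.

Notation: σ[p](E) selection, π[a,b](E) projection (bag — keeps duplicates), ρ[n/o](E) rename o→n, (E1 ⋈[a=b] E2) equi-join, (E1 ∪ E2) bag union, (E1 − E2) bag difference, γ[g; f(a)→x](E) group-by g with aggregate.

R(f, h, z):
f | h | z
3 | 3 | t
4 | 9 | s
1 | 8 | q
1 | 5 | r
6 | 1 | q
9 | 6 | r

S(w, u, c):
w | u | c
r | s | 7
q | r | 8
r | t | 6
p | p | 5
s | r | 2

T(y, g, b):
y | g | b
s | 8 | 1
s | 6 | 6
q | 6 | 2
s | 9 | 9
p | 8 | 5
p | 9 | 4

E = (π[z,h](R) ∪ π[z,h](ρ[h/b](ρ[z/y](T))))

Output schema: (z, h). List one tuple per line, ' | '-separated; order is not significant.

Subexpression sizes:
  R → 6
  π[z,h](R) → 6
  T → 6
  ρ[z/y](T) → 6
  ρ[h/b](ρ[z/y](T)) → 6
  π[z,h](ρ[h/b](ρ[z/y](T))) → 6
  (π[z,h](R) ∪ π[z,h](ρ[h/b](ρ[z/y](T)))) → 12

== RESULT ==
z | h
p | 4
p | 5
q | 1
q | 2
q | 8
r | 5
r | 6
s | 1
s | 6
s | 9
s | 9
t | 3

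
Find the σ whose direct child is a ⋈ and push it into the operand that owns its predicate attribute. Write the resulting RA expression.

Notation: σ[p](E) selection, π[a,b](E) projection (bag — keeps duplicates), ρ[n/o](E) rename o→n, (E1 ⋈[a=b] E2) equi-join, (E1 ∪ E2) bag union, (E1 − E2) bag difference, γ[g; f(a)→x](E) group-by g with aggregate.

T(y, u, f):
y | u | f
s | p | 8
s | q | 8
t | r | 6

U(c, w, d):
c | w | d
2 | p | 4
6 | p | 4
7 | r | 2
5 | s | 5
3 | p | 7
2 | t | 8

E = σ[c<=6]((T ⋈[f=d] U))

σ filters on c, owned by the right side.
E' = (T ⋈[f=d] σ[c<=6](U))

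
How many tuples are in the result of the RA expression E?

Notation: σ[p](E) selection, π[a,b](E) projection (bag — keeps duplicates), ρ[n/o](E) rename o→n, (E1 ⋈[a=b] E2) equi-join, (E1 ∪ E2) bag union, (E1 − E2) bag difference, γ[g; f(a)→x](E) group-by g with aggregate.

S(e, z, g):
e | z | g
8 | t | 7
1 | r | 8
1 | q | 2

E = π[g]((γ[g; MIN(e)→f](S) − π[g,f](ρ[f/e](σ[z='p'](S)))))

Per-node cardinality:
  S → 3
  γ[g; MIN(e)→f](S) → 3
  S → 3
  σ[z='p'](S) → 0
  ρ[f/e](σ[z='p'](S)) → 0
  π[g,f](ρ[f/e](σ[z='p'](S))) → 0
  (γ[g; MIN(e)→f](S) − π[g,f](ρ[f/e](σ[z='p'](S)))) → 3
  π[g]((γ[g; MIN(e)→f](S) − π[g,f](ρ[f/e](σ[z='p'](S))))) → 3

|E| = 3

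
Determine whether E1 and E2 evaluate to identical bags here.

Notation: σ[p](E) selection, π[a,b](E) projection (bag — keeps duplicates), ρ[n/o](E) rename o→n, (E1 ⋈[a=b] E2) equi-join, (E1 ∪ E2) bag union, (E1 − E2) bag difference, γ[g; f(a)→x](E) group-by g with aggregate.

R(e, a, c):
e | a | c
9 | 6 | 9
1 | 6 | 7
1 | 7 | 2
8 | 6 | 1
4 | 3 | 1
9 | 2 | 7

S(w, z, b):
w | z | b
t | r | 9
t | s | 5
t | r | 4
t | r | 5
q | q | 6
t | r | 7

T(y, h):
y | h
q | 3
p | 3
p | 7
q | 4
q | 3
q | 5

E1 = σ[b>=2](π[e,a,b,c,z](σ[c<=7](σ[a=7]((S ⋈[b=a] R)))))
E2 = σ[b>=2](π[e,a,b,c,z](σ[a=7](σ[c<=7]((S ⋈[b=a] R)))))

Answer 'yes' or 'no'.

E1 per-node cardinality:
  S → 6
  R → 6
  (S ⋈[b=a] R) → 4
  σ[a=7]((S ⋈[b=a] R)) → 1
  σ[c<=7](σ[a=7]((S ⋈[b=a] R))) → 1
  π[e,a,b,c,z](σ[c<=7](σ[a=7]((S ⋈[b=a] R)))) → 1
  σ[b>=2](π[e,a,b,c,z](σ[c<=7](σ[a=7]((S ⋈[b=a] R))))) → 1
E2 per-node cardinality:
  S → 6
  R → 6
  (S ⋈[b=a] R) → 4
  σ[c<=7]((S ⋈[b=a] R)) → 3
  σ[a=7](σ[c<=7]((S ⋈[b=a] R))) → 1
  π[e,a,b,c,z](σ[a=7](σ[c<=7]((S ⋈[b=a] R)))) → 1
  σ[b>=2](π[e,a,b,c,z](σ[a=7](σ[c<=7]((S ⋈[b=a] R))))) → 1

E1 and E2 produce the same multiset:
e | a | b | c | z
1 | 7 | 7 | 2 | r

yes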